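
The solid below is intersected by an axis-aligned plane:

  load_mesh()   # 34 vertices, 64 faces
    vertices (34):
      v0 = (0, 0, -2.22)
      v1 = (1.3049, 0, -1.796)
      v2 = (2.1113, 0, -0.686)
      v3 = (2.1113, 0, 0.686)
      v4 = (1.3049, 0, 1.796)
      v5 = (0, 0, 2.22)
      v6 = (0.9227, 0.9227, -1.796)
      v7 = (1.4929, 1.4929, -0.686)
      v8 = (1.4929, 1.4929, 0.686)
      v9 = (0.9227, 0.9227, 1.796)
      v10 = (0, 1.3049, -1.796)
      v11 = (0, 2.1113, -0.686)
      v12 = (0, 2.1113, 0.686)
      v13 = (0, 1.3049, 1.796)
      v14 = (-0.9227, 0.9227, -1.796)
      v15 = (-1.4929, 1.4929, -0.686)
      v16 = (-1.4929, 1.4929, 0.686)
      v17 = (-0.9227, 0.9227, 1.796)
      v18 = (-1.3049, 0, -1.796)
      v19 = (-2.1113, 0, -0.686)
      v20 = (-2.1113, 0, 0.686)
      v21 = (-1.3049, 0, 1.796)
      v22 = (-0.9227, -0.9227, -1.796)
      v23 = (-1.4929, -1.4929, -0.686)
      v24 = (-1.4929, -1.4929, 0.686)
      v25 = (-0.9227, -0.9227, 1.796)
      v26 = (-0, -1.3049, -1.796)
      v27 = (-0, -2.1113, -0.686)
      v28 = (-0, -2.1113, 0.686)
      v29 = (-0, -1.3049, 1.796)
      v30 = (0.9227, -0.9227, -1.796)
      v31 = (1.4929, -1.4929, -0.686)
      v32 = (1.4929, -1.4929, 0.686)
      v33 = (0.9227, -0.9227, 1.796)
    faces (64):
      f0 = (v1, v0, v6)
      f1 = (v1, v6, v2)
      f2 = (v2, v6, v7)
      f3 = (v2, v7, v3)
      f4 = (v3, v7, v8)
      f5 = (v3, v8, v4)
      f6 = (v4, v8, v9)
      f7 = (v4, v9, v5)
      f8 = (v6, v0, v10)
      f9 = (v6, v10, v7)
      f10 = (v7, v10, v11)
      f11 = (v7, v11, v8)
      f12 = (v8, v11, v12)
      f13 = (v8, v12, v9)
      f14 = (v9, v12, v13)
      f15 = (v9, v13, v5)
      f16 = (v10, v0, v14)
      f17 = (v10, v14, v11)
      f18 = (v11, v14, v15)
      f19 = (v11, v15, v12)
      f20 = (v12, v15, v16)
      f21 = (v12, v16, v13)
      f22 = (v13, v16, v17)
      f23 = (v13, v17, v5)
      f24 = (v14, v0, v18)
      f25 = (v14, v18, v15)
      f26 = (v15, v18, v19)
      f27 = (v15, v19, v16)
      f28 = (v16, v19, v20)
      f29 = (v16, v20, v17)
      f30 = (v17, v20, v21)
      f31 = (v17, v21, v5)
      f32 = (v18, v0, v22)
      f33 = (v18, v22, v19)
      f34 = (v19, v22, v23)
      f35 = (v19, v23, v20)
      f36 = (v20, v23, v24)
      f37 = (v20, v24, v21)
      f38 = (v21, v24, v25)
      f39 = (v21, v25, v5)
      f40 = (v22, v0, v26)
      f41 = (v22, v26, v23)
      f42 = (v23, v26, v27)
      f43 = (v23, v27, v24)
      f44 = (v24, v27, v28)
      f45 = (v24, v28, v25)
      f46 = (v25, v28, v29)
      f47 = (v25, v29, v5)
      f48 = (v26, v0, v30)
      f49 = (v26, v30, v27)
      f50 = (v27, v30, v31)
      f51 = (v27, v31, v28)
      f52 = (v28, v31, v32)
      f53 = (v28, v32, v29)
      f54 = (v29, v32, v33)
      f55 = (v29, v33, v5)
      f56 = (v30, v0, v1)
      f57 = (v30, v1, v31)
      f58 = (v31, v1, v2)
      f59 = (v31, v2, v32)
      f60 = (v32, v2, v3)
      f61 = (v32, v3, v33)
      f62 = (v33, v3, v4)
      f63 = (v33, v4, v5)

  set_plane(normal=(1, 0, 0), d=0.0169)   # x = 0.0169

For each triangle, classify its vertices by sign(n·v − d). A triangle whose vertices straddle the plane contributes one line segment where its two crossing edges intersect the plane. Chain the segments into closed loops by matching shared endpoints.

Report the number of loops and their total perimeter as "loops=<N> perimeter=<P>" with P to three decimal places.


loops=1 perimeter=13.688

Straddling triangles (20 of 64):
  (v1,v0,v6) [+-+] → (0.0169, 0, -2.21451)–(0.0169, 0.0169, -2.21223)  len=0.0171
  (v4,v9,v5) [++-] → (0.0169, 0.0169, 2.21223)–(0.0169, 0, 2.21451)  len=0.0171
  (v6,v0,v10) [+--] → (0.0169, 0.0169, -2.21223)–(0.0169, 1.2979, -1.796)  len=1.3469
  (v6,v10,v7) [+-+] → (0.0169, 1.2979, -1.796)–(0.0169, 1.30703, -1.78343)  len=0.0155
  (v7,v10,v11) [+--] → (0.0169, 1.30703, -1.78343)–(0.0169, 2.1043, -0.686)  len=1.3565
  (v7,v11,v8) [+-+] → (0.0169, 2.1043, -0.686)–(0.0169, 2.1043, -0.670469)  len=0.0155
  (v8,v11,v12) [+--] → (0.0169, 2.1043, -0.670469)–(0.0169, 2.1043, 0.686)  len=1.3565
  (v8,v12,v9) [+-+] → (0.0169, 2.1043, 0.686)–(0.0169, 2.08953, 0.706331)  len=0.0251
  (v9,v12,v13) [+--] → (0.0169, 2.08953, 0.706331)–(0.0169, 1.2979, 1.796)  len=1.3469
  (v9,v13,v5) [+--] → (0.0169, 1.2979, 1.796)–(0.0169, 0.0169, 2.21223)  len=1.3469
  (v26,v0,v30) [--+] → (0.0169, -0.0169, -2.21223)–(0.0169, -1.2979, -1.796)  len=1.3469
  (v26,v30,v27) [-+-] → (0.0169, -1.2979, -1.796)–(0.0169, -2.08953, -0.706331)  len=1.3469
  (v27,v30,v31) [-++] → (0.0169, -2.08953, -0.706331)–(0.0169, -2.1043, -0.686)  len=0.0251
  (v27,v31,v28) [-+-] → (0.0169, -2.1043, -0.686)–(0.0169, -2.1043, 0.670469)  len=1.3565
  (v28,v31,v32) [-++] → (0.0169, -2.1043, 0.670469)–(0.0169, -2.1043, 0.686)  len=0.0155
  (v28,v32,v29) [-+-] → (0.0169, -2.1043, 0.686)–(0.0169, -1.30703, 1.78343)  len=1.3565
  (v29,v32,v33) [-++] → (0.0169, -1.30703, 1.78343)–(0.0169, -1.2979, 1.796)  len=0.0155
  (v29,v33,v5) [-+-] → (0.0169, -1.2979, 1.796)–(0.0169, -0.0169, 2.21223)  len=1.3469
  (v30,v0,v1) [+-+] → (0.0169, -0.0169, -2.21223)–(0.0169, 0, -2.21451)  len=0.0171
  (v33,v4,v5) [++-] → (0.0169, 0, 2.21451)–(0.0169, -0.0169, 2.21223)  len=0.0171

Chained into 1 loop(s):
  loop 1: 20 segments, perimeter = 13.6879
Total perimeter = 13.688


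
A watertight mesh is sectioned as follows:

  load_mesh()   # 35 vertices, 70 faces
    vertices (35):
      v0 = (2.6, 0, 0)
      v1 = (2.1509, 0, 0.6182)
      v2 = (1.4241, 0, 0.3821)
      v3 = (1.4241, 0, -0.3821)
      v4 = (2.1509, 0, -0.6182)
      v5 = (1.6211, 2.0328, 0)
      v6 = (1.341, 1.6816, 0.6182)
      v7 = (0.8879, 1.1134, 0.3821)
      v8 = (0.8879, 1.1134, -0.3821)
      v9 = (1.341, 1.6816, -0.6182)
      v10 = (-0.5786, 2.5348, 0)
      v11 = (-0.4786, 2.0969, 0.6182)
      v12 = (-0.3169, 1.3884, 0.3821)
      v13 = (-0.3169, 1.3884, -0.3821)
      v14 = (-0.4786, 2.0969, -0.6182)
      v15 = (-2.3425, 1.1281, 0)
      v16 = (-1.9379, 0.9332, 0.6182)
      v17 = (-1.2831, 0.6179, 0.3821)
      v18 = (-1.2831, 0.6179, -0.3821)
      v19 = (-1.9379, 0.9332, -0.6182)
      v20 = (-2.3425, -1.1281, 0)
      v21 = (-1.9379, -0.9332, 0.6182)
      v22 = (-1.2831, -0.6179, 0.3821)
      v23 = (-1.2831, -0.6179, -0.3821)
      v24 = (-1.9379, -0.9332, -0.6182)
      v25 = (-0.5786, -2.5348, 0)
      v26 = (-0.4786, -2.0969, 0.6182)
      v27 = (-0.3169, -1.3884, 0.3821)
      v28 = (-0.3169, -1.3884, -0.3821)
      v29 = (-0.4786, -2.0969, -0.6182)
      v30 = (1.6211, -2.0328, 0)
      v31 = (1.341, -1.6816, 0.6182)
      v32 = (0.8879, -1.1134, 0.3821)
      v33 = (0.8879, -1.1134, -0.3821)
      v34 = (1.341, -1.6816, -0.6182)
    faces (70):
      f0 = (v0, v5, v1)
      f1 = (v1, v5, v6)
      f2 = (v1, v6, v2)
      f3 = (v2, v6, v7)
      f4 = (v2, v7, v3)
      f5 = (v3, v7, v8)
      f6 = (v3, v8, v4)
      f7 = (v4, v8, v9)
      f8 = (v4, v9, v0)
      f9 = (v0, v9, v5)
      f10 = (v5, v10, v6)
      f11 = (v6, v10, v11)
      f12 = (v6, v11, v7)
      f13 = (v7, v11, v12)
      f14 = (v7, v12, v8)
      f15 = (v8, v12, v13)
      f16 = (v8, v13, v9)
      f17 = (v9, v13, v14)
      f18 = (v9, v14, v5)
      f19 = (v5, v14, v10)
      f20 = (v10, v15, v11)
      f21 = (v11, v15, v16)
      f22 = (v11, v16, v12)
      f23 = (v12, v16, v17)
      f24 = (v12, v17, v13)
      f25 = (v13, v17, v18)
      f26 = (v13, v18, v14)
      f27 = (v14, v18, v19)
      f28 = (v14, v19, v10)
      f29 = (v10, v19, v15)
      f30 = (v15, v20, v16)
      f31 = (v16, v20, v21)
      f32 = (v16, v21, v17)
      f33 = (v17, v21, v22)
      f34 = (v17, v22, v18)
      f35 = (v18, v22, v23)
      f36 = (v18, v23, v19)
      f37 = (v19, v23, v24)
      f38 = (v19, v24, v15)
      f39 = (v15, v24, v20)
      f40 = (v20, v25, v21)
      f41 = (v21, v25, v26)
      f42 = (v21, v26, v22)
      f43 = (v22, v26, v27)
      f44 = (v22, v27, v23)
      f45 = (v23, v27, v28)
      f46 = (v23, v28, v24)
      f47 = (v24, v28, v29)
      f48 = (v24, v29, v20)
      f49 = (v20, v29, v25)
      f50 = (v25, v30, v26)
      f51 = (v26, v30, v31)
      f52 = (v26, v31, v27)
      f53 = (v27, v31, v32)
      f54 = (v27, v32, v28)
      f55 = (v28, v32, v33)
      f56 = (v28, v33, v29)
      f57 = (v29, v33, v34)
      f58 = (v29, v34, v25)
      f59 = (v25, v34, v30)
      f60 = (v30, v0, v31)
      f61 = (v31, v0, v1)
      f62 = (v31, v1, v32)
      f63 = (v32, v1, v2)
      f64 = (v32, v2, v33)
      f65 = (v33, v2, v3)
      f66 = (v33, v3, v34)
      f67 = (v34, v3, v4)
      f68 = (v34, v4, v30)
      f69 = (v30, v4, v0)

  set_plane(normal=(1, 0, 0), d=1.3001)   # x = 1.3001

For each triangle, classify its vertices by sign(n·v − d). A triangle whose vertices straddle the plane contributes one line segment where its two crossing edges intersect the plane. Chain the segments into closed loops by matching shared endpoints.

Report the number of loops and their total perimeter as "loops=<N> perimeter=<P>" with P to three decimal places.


Straddling triangles (24 of 70):
  (v2,v6,v7) [++-] → (1.3001, 1.63031, 0.596888)–(1.3001, 0.257482, 0.3821)  len=1.3895
  (v2,v7,v3) [+-+] → (1.3001, 0.257482, 0.3821)–(1.3001, 0.257482, -0.205373)  len=0.5875
  (v3,v7,v8) [+--] → (1.3001, 0.257482, -0.205373)–(1.3001, 0.257482, -0.3821)  len=0.1767
  (v3,v8,v4) [+-+] → (1.3001, 0.257482, -0.3821)–(1.3001, 0.750024, -0.459155)  len=0.4985
  (v4,v8,v9) [+-+] → (1.3001, 0.750024, -0.459155)–(1.3001, 1.63031, -0.596888)  len=0.8910
  (v5,v10,v6) [+-+] → (1.3001, 2.10606, 0)–(1.3001, 1.69978, 0.605028)  len=0.7288
  (v6,v10,v11) [+--] → (1.3001, 1.69978, 0.605028)–(1.3001, 1.69093, 0.6182)  len=0.0159
  (v6,v11,v7) [+--] → (1.3001, 1.69093, 0.6182)–(1.3001, 1.63031, 0.596888)  len=0.0643
  (v8,v13,v9) [--+] → (1.3001, 1.67437, -0.612375)–(1.3001, 1.63031, -0.596888)  len=0.0467
  (v9,v13,v14) [+--] → (1.3001, 1.67437, -0.612375)–(1.3001, 1.69093, -0.6182)  len=0.0176
  (v9,v14,v5) [+-+] → (1.3001, 1.69093, -0.6182)–(1.3001, 2.0426, -0.0945098)  len=0.6308
  (v5,v14,v10) [+--] → (1.3001, 2.0426, -0.0945098)–(1.3001, 2.10606, 0)  len=0.1138
  (v25,v30,v26) [-+-] → (1.3001, -2.10606, 0)–(1.3001, -2.0426, 0.0945098)  len=0.1138
  (v26,v30,v31) [-++] → (1.3001, -2.0426, 0.0945098)–(1.3001, -1.69093, 0.6182)  len=0.6308
  (v26,v31,v27) [-+-] → (1.3001, -1.69093, 0.6182)–(1.3001, -1.67437, 0.612375)  len=0.0176
  (v27,v31,v32) [-+-] → (1.3001, -1.67437, 0.612375)–(1.3001, -1.63031, 0.596888)  len=0.0467
  (v29,v33,v34) [--+] → (1.3001, -1.63031, -0.596888)–(1.3001, -1.69093, -0.6182)  len=0.0643
  (v29,v34,v25) [-+-] → (1.3001, -1.69093, -0.6182)–(1.3001, -1.69978, -0.605028)  len=0.0159
  (v25,v34,v30) [-++] → (1.3001, -1.69978, -0.605028)–(1.3001, -2.10606, 0)  len=0.7288
  (v31,v1,v32) [++-] → (1.3001, -0.750024, 0.459155)–(1.3001, -1.63031, 0.596888)  len=0.8910
  (v32,v1,v2) [-++] → (1.3001, -0.750024, 0.459155)–(1.3001, -0.257482, 0.3821)  len=0.4985
  (v32,v2,v33) [-+-] → (1.3001, -0.257482, 0.3821)–(1.3001, -0.257482, 0.205373)  len=0.1767
  (v33,v2,v3) [-++] → (1.3001, -0.257482, 0.205373)–(1.3001, -0.257482, -0.3821)  len=0.5875
  (v33,v3,v34) [-++] → (1.3001, -0.257482, -0.3821)–(1.3001, -1.63031, -0.596888)  len=1.3895

Chained into 2 loop(s):
  loop 1: 12 segments, perimeter = 5.1611
  loop 2: 12 segments, perimeter = 5.1611
Total perimeter = 10.322

loops=2 perimeter=10.322


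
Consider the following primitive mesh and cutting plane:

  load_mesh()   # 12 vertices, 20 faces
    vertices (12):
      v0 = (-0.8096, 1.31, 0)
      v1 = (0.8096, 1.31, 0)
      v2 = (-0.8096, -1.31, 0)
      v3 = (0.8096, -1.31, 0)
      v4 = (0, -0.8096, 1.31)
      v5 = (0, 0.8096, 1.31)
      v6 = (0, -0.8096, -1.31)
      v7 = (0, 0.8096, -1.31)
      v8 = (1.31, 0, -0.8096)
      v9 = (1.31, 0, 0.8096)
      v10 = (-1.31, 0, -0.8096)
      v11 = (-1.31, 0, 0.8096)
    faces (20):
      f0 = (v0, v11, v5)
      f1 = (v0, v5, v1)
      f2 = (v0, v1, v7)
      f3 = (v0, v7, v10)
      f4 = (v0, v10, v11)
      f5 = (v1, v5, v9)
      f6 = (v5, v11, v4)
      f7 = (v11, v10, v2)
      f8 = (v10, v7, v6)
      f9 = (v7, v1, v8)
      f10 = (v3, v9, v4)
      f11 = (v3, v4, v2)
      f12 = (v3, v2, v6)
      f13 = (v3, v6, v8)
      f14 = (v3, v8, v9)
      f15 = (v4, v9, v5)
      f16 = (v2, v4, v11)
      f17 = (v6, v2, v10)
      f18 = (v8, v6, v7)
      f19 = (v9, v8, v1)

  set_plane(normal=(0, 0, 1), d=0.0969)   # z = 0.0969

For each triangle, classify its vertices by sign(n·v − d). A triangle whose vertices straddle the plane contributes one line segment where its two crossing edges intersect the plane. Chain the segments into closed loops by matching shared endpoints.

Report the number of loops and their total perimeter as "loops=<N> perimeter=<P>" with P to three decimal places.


loops=1 perimeter=8.614

Straddling triangles (10 of 20):
  (v0,v11,v5) [-++] → (-0.869492, 1.15321, 0.0969)–(-0.749714, 1.27299, 0.0969)  len=0.1694
  (v0,v5,v1) [-+-] → (-0.749714, 1.27299, 0.0969)–(0.749714, 1.27299, 0.0969)  len=1.4994
  (v0,v10,v11) [--+] → (-1.31, 0, 0.0969)–(-0.869492, 1.15321, 0.0969)  len=1.2345
  (v1,v5,v9) [-++] → (0.749714, 1.27299, 0.0969)–(0.869492, 1.15321, 0.0969)  len=0.1694
  (v11,v10,v2) [+--] → (-1.31, 0, 0.0969)–(-0.869492, -1.15321, 0.0969)  len=1.2345
  (v3,v9,v4) [-++] → (0.869492, -1.15321, 0.0969)–(0.749714, -1.27299, 0.0969)  len=0.1694
  (v3,v4,v2) [-+-] → (0.749714, -1.27299, 0.0969)–(-0.749714, -1.27299, 0.0969)  len=1.4994
  (v3,v8,v9) [--+] → (1.31, 0, 0.0969)–(0.869492, -1.15321, 0.0969)  len=1.2345
  (v2,v4,v11) [-++] → (-0.749714, -1.27299, 0.0969)–(-0.869492, -1.15321, 0.0969)  len=0.1694
  (v9,v8,v1) [+--] → (1.31, 0, 0.0969)–(0.869492, 1.15321, 0.0969)  len=1.2345

Chained into 1 loop(s):
  loop 1: 10 segments, perimeter = 8.6143
Total perimeter = 8.614


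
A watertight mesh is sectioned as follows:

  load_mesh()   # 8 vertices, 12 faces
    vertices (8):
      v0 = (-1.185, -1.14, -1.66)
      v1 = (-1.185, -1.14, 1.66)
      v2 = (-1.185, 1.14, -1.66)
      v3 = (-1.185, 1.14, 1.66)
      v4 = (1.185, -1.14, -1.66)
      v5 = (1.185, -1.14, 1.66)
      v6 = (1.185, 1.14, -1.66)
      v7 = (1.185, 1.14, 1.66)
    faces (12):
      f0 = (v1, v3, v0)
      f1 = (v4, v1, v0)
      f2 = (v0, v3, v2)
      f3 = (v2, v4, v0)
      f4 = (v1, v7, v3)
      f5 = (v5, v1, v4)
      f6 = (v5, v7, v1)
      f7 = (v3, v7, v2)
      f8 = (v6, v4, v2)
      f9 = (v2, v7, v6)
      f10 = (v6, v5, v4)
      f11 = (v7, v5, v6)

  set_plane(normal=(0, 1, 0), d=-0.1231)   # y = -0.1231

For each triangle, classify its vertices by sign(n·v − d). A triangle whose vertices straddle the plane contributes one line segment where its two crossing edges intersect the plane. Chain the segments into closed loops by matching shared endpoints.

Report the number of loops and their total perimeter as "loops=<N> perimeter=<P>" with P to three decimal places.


loops=1 perimeter=11.380

Straddling triangles (8 of 12):
  (v1,v3,v0) [-+-] → (-1.185, -0.1231, 1.66)–(-1.185, -0.1231, -0.179251)  len=1.8393
  (v0,v3,v2) [-++] → (-1.185, -0.1231, -0.179251)–(-1.185, -0.1231, -1.66)  len=1.4807
  (v2,v4,v0) [+--] → (0.127959, -0.1231, -1.66)–(-1.185, -0.1231, -1.66)  len=1.3130
  (v1,v7,v3) [-++] → (-0.127959, -0.1231, 1.66)–(-1.185, -0.1231, 1.66)  len=1.0570
  (v5,v7,v1) [-+-] → (1.185, -0.1231, 1.66)–(-0.127959, -0.1231, 1.66)  len=1.3130
  (v6,v4,v2) [+-+] → (1.185, -0.1231, -1.66)–(0.127959, -0.1231, -1.66)  len=1.0570
  (v6,v5,v4) [+--] → (1.185, -0.1231, 0.179251)–(1.185, -0.1231, -1.66)  len=1.8393
  (v7,v5,v6) [+-+] → (1.185, -0.1231, 1.66)–(1.185, -0.1231, 0.179251)  len=1.4807

Chained into 1 loop(s):
  loop 1: 8 segments, perimeter = 11.3800
Total perimeter = 11.380


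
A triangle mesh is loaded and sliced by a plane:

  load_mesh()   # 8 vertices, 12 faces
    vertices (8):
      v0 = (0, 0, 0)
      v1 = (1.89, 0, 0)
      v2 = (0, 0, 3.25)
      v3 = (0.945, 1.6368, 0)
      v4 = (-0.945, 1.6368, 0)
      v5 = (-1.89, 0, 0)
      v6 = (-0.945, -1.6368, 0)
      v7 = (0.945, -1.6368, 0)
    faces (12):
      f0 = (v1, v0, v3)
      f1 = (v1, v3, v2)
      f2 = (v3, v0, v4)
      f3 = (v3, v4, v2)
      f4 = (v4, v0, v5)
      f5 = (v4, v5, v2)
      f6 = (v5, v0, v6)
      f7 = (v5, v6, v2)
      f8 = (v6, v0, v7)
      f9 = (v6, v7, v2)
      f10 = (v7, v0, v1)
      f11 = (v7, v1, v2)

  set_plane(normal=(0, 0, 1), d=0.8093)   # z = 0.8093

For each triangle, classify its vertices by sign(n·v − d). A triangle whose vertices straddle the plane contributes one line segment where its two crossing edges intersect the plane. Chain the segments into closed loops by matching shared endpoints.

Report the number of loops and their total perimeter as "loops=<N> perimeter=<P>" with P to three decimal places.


Straddling triangles (6 of 12):
  (v1,v3,v2) [--+] → (0.70968, 1.22921, 0.8093)–(1.41936, 0, 0.8093)  len=1.4194
  (v3,v4,v2) [--+] → (-0.70968, 1.22921, 0.8093)–(0.70968, 1.22921, 0.8093)  len=1.4194
  (v4,v5,v2) [--+] → (-1.41936, 0, 0.8093)–(-0.70968, 1.22921, 0.8093)  len=1.4194
  (v5,v6,v2) [--+] → (-0.70968, -1.22921, 0.8093)–(-1.41936, 0, 0.8093)  len=1.4194
  (v6,v7,v2) [--+] → (0.70968, -1.22921, 0.8093)–(-0.70968, -1.22921, 0.8093)  len=1.4194
  (v7,v1,v2) [--+] → (1.41936, 0, 0.8093)–(0.70968, -1.22921, 0.8093)  len=1.4194

Chained into 1 loop(s):
  loop 1: 6 segments, perimeter = 8.5162
Total perimeter = 8.516

loops=1 perimeter=8.516


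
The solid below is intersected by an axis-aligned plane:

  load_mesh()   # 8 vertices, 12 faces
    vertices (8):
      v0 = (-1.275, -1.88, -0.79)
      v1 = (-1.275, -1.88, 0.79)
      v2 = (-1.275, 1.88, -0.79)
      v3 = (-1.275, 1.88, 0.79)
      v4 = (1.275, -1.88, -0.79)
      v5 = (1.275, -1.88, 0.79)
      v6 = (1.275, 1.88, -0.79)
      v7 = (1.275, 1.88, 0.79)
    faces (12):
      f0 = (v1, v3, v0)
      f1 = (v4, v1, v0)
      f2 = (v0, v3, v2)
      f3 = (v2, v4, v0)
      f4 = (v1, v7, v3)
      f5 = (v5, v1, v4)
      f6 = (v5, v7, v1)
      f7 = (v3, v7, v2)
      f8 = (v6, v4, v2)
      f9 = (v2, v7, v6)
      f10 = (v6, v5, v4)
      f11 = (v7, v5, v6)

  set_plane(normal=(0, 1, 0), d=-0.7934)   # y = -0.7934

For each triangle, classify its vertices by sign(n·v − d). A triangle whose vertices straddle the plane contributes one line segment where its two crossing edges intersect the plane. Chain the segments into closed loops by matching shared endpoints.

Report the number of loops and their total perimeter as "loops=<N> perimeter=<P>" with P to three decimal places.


loops=1 perimeter=8.260

Straddling triangles (8 of 12):
  (v1,v3,v0) [-+-] → (-1.275, -0.7934, 0.79)–(-1.275, -0.7934, -0.333397)  len=1.1234
  (v0,v3,v2) [-++] → (-1.275, -0.7934, -0.333397)–(-1.275, -0.7934, -0.79)  len=0.4566
  (v2,v4,v0) [+--] → (0.538077, -0.7934, -0.79)–(-1.275, -0.7934, -0.79)  len=1.8131
  (v1,v7,v3) [-++] → (-0.538077, -0.7934, 0.79)–(-1.275, -0.7934, 0.79)  len=0.7369
  (v5,v7,v1) [-+-] → (1.275, -0.7934, 0.79)–(-0.538077, -0.7934, 0.79)  len=1.8131
  (v6,v4,v2) [+-+] → (1.275, -0.7934, -0.79)–(0.538077, -0.7934, -0.79)  len=0.7369
  (v6,v5,v4) [+--] → (1.275, -0.7934, 0.333397)–(1.275, -0.7934, -0.79)  len=1.1234
  (v7,v5,v6) [+-+] → (1.275, -0.7934, 0.79)–(1.275, -0.7934, 0.333397)  len=0.4566

Chained into 1 loop(s):
  loop 1: 8 segments, perimeter = 8.2600
Total perimeter = 8.260


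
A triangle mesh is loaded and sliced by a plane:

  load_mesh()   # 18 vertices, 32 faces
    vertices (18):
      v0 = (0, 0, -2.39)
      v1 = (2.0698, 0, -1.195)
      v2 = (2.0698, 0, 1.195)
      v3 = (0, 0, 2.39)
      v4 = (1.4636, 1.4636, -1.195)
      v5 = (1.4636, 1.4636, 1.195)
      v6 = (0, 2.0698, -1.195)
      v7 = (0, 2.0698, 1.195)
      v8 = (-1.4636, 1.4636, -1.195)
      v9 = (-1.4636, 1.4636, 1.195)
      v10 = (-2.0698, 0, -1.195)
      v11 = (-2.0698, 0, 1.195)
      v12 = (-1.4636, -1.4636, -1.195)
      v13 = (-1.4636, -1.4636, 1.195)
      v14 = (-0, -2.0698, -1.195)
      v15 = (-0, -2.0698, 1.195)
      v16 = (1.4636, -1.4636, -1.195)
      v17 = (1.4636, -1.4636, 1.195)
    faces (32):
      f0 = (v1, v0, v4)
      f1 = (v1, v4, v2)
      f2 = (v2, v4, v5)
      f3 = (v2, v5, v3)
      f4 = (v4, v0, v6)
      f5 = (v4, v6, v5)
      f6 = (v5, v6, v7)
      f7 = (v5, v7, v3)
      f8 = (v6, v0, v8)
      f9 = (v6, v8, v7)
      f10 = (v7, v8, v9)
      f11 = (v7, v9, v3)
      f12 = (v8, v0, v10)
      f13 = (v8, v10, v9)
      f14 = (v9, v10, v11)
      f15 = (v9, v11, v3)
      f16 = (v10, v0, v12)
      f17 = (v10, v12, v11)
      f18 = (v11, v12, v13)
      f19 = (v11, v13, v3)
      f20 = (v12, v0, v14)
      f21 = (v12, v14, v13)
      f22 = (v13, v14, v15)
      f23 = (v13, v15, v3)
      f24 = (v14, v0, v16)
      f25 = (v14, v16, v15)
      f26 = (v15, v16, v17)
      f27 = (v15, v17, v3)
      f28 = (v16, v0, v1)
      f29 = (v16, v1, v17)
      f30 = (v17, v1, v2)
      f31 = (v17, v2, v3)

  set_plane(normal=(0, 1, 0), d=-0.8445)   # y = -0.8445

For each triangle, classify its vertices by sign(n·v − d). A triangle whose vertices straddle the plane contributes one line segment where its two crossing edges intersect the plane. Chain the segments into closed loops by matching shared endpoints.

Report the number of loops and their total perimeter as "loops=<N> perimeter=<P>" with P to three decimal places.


loops=1 perimeter=12.297

Straddling triangles (12 of 32):
  (v10,v0,v12) [++-] → (-0.8445, -0.8445, -1.70048)–(-1.72002, -0.8445, -1.195)  len=1.0110
  (v10,v12,v11) [+-+] → (-1.72002, -0.8445, -1.195)–(-1.72002, -0.8445, -0.184035)  len=1.0110
  (v11,v12,v13) [+--] → (-1.72002, -0.8445, -0.184035)–(-1.72002, -0.8445, 1.195)  len=1.3790
  (v11,v13,v3) [+-+] → (-1.72002, -0.8445, 1.195)–(-0.8445, -0.8445, 1.70048)  len=1.0110
  (v12,v0,v14) [-+-] → (-0.8445, -0.8445, -1.70048)–(0, -0.8445, -1.90243)  len=0.8683
  (v13,v15,v3) [--+] → (0, -0.8445, 1.90243)–(-0.8445, -0.8445, 1.70048)  len=0.8683
  (v14,v0,v16) [-+-] → (0, -0.8445, -1.90243)–(0.8445, -0.8445, -1.70048)  len=0.8683
  (v15,v17,v3) [--+] → (0.8445, -0.8445, 1.70048)–(0, -0.8445, 1.90243)  len=0.8683
  (v16,v0,v1) [-++] → (0.8445, -0.8445, -1.70048)–(1.72002, -0.8445, -1.195)  len=1.0110
  (v16,v1,v17) [-+-] → (1.72002, -0.8445, -1.195)–(1.72002, -0.8445, 0.184035)  len=1.3790
  (v17,v1,v2) [-++] → (1.72002, -0.8445, 0.184035)–(1.72002, -0.8445, 1.195)  len=1.0110
  (v17,v2,v3) [-++] → (1.72002, -0.8445, 1.195)–(0.8445, -0.8445, 1.70048)  len=1.0110

Chained into 1 loop(s):
  loop 1: 12 segments, perimeter = 12.2971
Total perimeter = 12.297


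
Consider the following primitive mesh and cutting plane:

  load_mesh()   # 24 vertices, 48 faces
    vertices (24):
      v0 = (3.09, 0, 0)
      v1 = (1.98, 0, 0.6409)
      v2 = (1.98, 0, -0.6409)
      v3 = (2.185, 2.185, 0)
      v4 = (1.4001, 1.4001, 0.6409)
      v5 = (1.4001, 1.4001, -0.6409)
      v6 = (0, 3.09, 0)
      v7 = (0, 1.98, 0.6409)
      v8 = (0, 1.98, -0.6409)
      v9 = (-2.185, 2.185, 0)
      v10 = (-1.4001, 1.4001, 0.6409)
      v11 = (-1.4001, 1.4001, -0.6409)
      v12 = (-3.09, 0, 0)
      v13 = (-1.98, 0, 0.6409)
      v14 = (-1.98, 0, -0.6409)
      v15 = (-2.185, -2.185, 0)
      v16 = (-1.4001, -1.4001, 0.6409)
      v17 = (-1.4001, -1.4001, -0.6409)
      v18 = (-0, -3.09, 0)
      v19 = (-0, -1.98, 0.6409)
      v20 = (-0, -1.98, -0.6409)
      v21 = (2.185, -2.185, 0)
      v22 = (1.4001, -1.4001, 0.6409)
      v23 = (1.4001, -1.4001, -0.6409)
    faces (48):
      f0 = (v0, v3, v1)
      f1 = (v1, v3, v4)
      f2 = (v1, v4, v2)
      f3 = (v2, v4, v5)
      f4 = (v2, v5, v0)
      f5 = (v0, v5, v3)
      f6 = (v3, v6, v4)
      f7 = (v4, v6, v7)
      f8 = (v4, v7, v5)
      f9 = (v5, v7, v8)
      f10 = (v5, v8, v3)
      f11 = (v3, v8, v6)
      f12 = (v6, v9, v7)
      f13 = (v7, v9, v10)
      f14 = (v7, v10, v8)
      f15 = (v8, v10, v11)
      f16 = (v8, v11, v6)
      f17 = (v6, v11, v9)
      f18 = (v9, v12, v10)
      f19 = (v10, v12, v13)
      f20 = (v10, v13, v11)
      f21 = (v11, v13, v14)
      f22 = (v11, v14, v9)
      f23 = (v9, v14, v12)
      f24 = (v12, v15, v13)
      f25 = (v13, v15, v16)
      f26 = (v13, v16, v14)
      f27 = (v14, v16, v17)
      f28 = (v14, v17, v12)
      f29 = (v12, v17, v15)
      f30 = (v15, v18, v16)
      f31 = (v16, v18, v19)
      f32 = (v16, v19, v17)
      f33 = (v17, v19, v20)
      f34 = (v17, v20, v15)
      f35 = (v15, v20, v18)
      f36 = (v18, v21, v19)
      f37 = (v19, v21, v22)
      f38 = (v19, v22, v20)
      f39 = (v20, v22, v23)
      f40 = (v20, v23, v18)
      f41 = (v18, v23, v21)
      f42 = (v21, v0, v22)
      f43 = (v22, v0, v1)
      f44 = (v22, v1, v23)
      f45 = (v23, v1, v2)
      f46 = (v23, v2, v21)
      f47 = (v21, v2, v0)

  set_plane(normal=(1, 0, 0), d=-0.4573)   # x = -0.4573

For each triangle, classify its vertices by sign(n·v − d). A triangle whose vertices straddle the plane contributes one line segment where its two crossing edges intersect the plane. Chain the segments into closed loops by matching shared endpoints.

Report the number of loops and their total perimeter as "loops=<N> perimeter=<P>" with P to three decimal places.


Straddling triangles (12 of 48):
  (v6,v9,v7) [+-+] → (-0.4573, 2.90059, 0)–(-0.4573, 2.0229, 0.506766)  len=1.0135
  (v7,v9,v10) [+--] → (-0.4573, 2.0229, 0.506766)–(-0.4573, 1.79059, 0.6409)  len=0.2683
  (v7,v10,v8) [+-+] → (-0.4573, 1.79059, 0.6409)–(-0.4573, 1.79059, -0.222239)  len=0.8631
  (v8,v10,v11) [+--] → (-0.4573, 1.79059, -0.222239)–(-0.4573, 1.79059, -0.6409)  len=0.4187
  (v8,v11,v6) [+-+] → (-0.4573, 1.79059, -0.6409)–(-0.4573, 2.53805, -0.20933)  len=0.8631
  (v6,v11,v9) [+--] → (-0.4573, 2.53805, -0.20933)–(-0.4573, 2.90059, 0)  len=0.4186
  (v15,v18,v16) [-+-] → (-0.4573, -2.90059, 0)–(-0.4573, -2.53805, 0.20933)  len=0.4186
  (v16,v18,v19) [-++] → (-0.4573, -2.53805, 0.20933)–(-0.4573, -1.79059, 0.6409)  len=0.8631
  (v16,v19,v17) [-+-] → (-0.4573, -1.79059, 0.6409)–(-0.4573, -1.79059, 0.222239)  len=0.4187
  (v17,v19,v20) [-++] → (-0.4573, -1.79059, 0.222239)–(-0.4573, -1.79059, -0.6409)  len=0.8631
  (v17,v20,v15) [-+-] → (-0.4573, -1.79059, -0.6409)–(-0.4573, -2.0229, -0.506766)  len=0.2683
  (v15,v20,v18) [-++] → (-0.4573, -2.0229, -0.506766)–(-0.4573, -2.90059, 0)  len=1.0135

Chained into 2 loop(s):
  loop 1: 6 segments, perimeter = 3.8453
  loop 2: 6 segments, perimeter = 3.8453
Total perimeter = 7.691

loops=2 perimeter=7.691


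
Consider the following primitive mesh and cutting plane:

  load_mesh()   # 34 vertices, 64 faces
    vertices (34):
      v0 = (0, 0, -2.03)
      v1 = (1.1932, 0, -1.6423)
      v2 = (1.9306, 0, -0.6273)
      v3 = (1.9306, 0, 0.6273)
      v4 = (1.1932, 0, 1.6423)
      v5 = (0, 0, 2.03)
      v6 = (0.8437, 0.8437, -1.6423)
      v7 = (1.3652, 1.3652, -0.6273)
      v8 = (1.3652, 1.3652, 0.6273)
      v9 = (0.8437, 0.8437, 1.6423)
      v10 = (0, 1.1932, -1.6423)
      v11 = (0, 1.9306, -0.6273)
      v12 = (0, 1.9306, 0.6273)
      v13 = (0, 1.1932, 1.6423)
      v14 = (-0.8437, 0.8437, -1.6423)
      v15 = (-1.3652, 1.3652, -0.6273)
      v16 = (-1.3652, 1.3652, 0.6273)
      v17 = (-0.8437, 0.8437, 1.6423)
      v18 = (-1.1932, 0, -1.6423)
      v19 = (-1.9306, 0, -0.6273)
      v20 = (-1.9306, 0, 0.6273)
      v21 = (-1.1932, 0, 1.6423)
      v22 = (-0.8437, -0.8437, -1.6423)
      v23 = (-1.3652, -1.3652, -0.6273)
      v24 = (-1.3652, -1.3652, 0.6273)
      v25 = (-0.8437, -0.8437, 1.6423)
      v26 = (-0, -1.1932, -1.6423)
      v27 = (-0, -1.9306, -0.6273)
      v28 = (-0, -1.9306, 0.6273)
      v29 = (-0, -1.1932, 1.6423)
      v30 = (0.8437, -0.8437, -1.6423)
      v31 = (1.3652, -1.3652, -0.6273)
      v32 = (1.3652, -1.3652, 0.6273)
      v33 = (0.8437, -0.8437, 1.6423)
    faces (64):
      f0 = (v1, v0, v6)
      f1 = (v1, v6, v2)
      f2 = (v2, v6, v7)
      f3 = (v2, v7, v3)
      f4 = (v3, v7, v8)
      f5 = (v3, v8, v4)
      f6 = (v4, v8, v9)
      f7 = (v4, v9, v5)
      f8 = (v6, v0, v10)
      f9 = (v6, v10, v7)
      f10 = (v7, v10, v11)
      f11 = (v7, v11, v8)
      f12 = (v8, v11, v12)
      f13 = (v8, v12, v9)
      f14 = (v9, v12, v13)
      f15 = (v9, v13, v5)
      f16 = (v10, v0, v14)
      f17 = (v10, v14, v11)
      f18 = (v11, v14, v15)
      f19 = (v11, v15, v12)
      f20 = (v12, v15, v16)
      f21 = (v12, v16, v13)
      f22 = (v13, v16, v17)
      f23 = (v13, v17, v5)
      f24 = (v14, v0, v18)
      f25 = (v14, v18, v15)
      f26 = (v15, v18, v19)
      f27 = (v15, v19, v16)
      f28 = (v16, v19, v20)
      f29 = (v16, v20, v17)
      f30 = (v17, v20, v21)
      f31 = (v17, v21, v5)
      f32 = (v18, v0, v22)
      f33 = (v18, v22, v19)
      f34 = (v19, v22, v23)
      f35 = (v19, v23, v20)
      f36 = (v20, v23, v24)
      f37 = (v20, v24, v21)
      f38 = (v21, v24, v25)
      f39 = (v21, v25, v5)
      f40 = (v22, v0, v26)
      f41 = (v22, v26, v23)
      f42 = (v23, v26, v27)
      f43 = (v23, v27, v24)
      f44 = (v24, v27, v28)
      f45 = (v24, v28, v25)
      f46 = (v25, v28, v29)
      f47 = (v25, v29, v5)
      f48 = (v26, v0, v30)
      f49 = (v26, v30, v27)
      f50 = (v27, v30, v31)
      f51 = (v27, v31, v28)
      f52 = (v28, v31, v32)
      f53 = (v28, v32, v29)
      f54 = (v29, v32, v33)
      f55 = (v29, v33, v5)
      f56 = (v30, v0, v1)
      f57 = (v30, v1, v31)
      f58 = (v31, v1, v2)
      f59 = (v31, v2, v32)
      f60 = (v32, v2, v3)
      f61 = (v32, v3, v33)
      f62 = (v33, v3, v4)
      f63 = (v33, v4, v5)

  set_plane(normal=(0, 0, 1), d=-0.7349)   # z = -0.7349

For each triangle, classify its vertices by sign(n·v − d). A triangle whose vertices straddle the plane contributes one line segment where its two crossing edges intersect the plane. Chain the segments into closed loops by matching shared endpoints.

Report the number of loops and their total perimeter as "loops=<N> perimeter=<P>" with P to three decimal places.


loops=1 perimeter=11.343

Straddling triangles (16 of 64):
  (v1,v6,v2) [--+] → (1.81538, 0.0894405, -0.7349)–(1.85243, 0, -0.7349)  len=0.0968
  (v2,v6,v7) [+-+] → (1.81538, 0.0894405, -0.7349)–(1.30992, 1.30992, -0.7349)  len=1.3210
  (v6,v10,v7) [--+] → (1.22048, 1.34697, -0.7349)–(1.30992, 1.30992, -0.7349)  len=0.0968
  (v7,v10,v11) [+-+] → (1.22048, 1.34697, -0.7349)–(0, 1.85243, -0.7349)  len=1.3210
  (v10,v14,v11) [--+] → (-0.0894405, 1.81538, -0.7349)–(0, 1.85243, -0.7349)  len=0.0968
  (v11,v14,v15) [+-+] → (-0.0894405, 1.81538, -0.7349)–(-1.30992, 1.30992, -0.7349)  len=1.3210
  (v14,v18,v15) [--+] → (-1.34697, 1.22048, -0.7349)–(-1.30992, 1.30992, -0.7349)  len=0.0968
  (v15,v18,v19) [+-+] → (-1.34697, 1.22048, -0.7349)–(-1.85243, 0, -0.7349)  len=1.3210
  (v18,v22,v19) [--+] → (-1.81538, -0.0894405, -0.7349)–(-1.85243, 0, -0.7349)  len=0.0968
  (v19,v22,v23) [+-+] → (-1.81538, -0.0894405, -0.7349)–(-1.30992, -1.30992, -0.7349)  len=1.3210
  (v22,v26,v23) [--+] → (-1.22048, -1.34697, -0.7349)–(-1.30992, -1.30992, -0.7349)  len=0.0968
  (v23,v26,v27) [+-+] → (-1.22048, -1.34697, -0.7349)–(0, -1.85243, -0.7349)  len=1.3210
  (v26,v30,v27) [--+] → (0.0894405, -1.81538, -0.7349)–(0, -1.85243, -0.7349)  len=0.0968
  (v27,v30,v31) [+-+] → (0.0894405, -1.81538, -0.7349)–(1.30992, -1.30992, -0.7349)  len=1.3210
  (v30,v1,v31) [--+] → (1.34697, -1.22048, -0.7349)–(1.30992, -1.30992, -0.7349)  len=0.0968
  (v31,v1,v2) [+-+] → (1.34697, -1.22048, -0.7349)–(1.85243, 0, -0.7349)  len=1.3210

Chained into 1 loop(s):
  loop 1: 16 segments, perimeter = 11.3425
Total perimeter = 11.343


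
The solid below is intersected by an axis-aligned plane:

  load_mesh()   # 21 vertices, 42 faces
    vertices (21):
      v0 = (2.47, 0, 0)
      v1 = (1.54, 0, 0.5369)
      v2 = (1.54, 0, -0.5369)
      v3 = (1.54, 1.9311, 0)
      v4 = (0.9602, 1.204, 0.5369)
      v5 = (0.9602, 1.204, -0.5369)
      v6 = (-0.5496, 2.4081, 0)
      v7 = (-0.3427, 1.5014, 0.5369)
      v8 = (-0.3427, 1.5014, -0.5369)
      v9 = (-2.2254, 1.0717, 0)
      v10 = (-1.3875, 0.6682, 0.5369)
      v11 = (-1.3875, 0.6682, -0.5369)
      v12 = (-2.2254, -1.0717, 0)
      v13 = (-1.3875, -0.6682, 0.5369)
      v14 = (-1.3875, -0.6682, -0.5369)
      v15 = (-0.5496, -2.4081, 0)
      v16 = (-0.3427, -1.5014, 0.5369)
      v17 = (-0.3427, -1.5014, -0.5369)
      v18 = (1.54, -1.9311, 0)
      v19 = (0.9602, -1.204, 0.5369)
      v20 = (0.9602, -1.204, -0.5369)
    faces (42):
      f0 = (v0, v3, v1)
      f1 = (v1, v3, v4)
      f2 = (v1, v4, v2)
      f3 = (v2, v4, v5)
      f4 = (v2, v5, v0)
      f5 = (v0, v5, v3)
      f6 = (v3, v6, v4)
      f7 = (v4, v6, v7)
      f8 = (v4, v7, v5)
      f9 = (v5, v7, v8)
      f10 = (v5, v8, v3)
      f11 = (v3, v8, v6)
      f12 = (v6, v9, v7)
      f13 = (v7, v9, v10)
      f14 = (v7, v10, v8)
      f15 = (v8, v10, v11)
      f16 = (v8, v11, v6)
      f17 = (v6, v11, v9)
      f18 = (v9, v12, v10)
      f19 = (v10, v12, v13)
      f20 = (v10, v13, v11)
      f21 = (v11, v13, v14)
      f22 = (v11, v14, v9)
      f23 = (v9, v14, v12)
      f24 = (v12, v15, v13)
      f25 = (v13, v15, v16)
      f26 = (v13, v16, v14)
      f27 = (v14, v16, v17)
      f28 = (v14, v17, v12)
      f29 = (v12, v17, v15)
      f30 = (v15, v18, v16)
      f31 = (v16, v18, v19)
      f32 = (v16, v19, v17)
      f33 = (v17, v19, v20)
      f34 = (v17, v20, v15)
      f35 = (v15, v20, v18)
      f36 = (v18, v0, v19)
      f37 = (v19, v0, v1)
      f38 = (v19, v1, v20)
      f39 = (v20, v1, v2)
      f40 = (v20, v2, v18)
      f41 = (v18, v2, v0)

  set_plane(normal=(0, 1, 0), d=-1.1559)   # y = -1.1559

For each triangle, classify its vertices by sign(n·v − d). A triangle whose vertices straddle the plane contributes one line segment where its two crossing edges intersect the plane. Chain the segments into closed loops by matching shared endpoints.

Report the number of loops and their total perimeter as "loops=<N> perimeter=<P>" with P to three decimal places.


Straddling triangles (12 of 42):
  (v12,v15,v13) [+-+] → (-2.11982, -1.1559, 0)–(-1.15263, -1.1559, 0.386405)  len=1.0415
  (v13,v15,v16) [+--] → (-1.15263, -1.1559, 0.386405)–(-0.775943, -1.1559, 0.5369)  len=0.4056
  (v13,v16,v14) [+-+] → (-0.775943, -1.1559, 0.5369)–(-0.775943, -1.1559, 0.0916313)  len=0.4453
  (v14,v16,v17) [+--] → (-0.775943, -1.1559, 0.0916313)–(-0.775943, -1.1559, -0.5369)  len=0.6285
  (v14,v17,v12) [+-+] → (-0.775943, -1.1559, -0.5369)–(-1.85648, -1.1559, -0.105206)  len=1.1636
  (v12,v17,v15) [+--] → (-1.85648, -1.1559, -0.105206)–(-2.11982, -1.1559, 0)  len=0.2836
  (v18,v0,v19) [-+-] → (1.91333, -1.1559, 0)–(1.02052, -1.1559, 0.515451)  len=1.0309
  (v19,v0,v1) [-++] → (1.02052, -1.1559, 0.515451)–(0.983363, -1.1559, 0.5369)  len=0.0429
  (v19,v1,v20) [-+-] → (0.983363, -1.1559, 0.5369)–(0.983363, -1.1559, -0.494002)  len=1.0309
  (v20,v1,v2) [-++] → (0.983363, -1.1559, -0.494002)–(0.983363, -1.1559, -0.5369)  len=0.0429
  (v20,v2,v18) [-+-] → (0.983363, -1.1559, -0.5369)–(1.54, -1.1559, -0.215527)  len=0.6427
  (v18,v2,v0) [-++] → (1.54, -1.1559, -0.215527)–(1.91333, -1.1559, 0)  len=0.4311

Chained into 2 loop(s):
  loop 1: 6 segments, perimeter = 3.9681
  loop 2: 6 segments, perimeter = 3.2214
Total perimeter = 7.190

loops=2 perimeter=7.190


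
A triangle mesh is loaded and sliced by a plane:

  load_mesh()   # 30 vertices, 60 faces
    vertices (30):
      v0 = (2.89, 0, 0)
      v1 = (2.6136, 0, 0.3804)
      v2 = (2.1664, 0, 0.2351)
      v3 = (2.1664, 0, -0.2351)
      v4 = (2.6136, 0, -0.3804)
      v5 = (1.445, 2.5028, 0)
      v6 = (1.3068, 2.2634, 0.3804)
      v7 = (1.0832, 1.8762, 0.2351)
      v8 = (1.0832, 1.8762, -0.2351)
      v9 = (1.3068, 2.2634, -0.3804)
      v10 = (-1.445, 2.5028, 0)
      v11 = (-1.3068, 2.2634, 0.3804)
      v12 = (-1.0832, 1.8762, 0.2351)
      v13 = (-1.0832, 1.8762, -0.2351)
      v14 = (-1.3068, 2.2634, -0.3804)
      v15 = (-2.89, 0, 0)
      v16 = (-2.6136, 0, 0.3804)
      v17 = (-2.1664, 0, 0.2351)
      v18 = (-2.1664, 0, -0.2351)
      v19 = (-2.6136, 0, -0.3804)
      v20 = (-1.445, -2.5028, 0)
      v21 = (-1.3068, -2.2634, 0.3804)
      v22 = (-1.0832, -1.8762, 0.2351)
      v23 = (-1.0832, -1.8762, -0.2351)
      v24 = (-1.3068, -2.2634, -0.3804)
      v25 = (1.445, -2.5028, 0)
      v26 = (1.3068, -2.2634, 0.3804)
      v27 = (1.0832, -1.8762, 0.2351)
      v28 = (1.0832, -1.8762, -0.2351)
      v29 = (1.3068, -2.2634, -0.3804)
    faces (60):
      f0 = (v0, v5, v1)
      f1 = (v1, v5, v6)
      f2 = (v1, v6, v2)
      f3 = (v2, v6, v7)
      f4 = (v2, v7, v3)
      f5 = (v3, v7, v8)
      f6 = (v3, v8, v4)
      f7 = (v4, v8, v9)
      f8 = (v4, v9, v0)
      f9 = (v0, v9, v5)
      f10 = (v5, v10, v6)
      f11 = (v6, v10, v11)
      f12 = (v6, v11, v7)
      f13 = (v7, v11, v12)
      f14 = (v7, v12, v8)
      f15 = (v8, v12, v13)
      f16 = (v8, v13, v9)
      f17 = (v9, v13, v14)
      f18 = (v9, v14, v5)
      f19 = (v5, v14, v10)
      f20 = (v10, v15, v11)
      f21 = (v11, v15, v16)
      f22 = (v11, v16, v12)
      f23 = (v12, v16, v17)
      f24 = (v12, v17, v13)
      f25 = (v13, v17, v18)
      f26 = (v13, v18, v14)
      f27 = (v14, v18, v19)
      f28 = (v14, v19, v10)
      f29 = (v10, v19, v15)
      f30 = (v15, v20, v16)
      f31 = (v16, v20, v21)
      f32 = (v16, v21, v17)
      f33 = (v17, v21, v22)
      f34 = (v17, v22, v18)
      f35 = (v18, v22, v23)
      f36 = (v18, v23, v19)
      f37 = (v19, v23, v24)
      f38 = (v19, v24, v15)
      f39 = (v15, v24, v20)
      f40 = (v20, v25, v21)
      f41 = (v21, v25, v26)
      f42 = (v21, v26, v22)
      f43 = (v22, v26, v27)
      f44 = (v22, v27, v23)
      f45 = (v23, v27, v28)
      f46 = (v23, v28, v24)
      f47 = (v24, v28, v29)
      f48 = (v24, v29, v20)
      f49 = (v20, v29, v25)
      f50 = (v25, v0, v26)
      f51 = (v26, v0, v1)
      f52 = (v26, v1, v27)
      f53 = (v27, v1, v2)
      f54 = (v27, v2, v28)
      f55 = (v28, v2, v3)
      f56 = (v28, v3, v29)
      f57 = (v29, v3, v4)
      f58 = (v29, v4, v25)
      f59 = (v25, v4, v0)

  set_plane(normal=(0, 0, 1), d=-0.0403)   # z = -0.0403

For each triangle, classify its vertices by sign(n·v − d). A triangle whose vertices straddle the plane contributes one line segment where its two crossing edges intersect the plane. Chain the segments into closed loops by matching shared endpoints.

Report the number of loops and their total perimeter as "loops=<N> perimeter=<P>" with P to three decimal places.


loops=2 perimeter=30.163

Straddling triangles (24 of 60):
  (v2,v7,v3) [++-] → (1.71764, 0.777294, -0.0403)–(2.1664, 0, -0.0403)  len=0.8975
  (v3,v7,v8) [-+-] → (1.71764, 0.777294, -0.0403)–(1.0832, 1.8762, -0.0403)  len=1.2689
  (v4,v9,v0) [--+] → (2.72227, 0.239787, -0.0403)–(2.86072, 0, -0.0403)  len=0.2769
  (v0,v9,v5) [+-+] → (2.72227, 0.239787, -0.0403)–(1.43036, 2.47744, -0.0403)  len=2.5838
  (v7,v12,v8) [++-] → (0.185678, 1.8762, -0.0403)–(1.0832, 1.8762, -0.0403)  len=0.8975
  (v8,v12,v13) [-+-] → (0.185678, 1.8762, -0.0403)–(-1.0832, 1.8762, -0.0403)  len=1.2689
  (v9,v14,v5) [--+] → (1.15347, 2.47744, -0.0403)–(1.43036, 2.47744, -0.0403)  len=0.2769
  (v5,v14,v10) [+-+] → (1.15347, 2.47744, -0.0403)–(-1.43036, 2.47744, -0.0403)  len=2.5838
  (v12,v17,v13) [++-] → (-1.53196, 1.09891, -0.0403)–(-1.0832, 1.8762, -0.0403)  len=0.8975
  (v13,v17,v18) [-+-] → (-1.53196, 1.09891, -0.0403)–(-2.1664, 0, -0.0403)  len=1.2689
  (v14,v19,v10) [--+] → (-1.5688, 2.23765, -0.0403)–(-1.43036, 2.47744, -0.0403)  len=0.2769
  (v10,v19,v15) [+-+] → (-1.5688, 2.23765, -0.0403)–(-2.86072, 0, -0.0403)  len=2.5838
  (v17,v22,v18) [++-] → (-1.71764, -0.777294, -0.0403)–(-2.1664, 0, -0.0403)  len=0.8975
  (v18,v22,v23) [-+-] → (-1.71764, -0.777294, -0.0403)–(-1.0832, -1.8762, -0.0403)  len=1.2689
  (v19,v24,v15) [--+] → (-2.72227, -0.239787, -0.0403)–(-2.86072, 0, -0.0403)  len=0.2769
  (v15,v24,v20) [+-+] → (-2.72227, -0.239787, -0.0403)–(-1.43036, -2.47744, -0.0403)  len=2.5838
  (v22,v27,v23) [++-] → (-0.185678, -1.8762, -0.0403)–(-1.0832, -1.8762, -0.0403)  len=0.8975
  (v23,v27,v28) [-+-] → (-0.185678, -1.8762, -0.0403)–(1.0832, -1.8762, -0.0403)  len=1.2689
  (v24,v29,v20) [--+] → (-1.15347, -2.47744, -0.0403)–(-1.43036, -2.47744, -0.0403)  len=0.2769
  (v20,v29,v25) [+-+] → (-1.15347, -2.47744, -0.0403)–(1.43036, -2.47744, -0.0403)  len=2.5838
  (v27,v2,v28) [++-] → (1.53196, -1.09891, -0.0403)–(1.0832, -1.8762, -0.0403)  len=0.8975
  (v28,v2,v3) [-+-] → (1.53196, -1.09891, -0.0403)–(2.1664, 0, -0.0403)  len=1.2689
  (v29,v4,v25) [--+] → (1.5688, -2.23765, -0.0403)–(1.43036, -2.47744, -0.0403)  len=0.2769
  (v25,v4,v0) [+-+] → (1.5688, -2.23765, -0.0403)–(2.86072, 0, -0.0403)  len=2.5838

Chained into 2 loop(s):
  loop 1: 12 segments, perimeter = 12.9985
  loop 2: 12 segments, perimeter = 17.1642
Total perimeter = 30.163
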